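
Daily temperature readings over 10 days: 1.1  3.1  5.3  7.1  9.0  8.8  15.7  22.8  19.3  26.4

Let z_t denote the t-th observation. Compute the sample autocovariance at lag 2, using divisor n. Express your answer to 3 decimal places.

28.879

Mean z̄ = (1.1 + 3.1 + 5.3 + 7.1 + 9.0 + 8.8 + 15.7 + 22.8 + 19.3 + 26.4)/10 = 11.8600
Σ_{t=1}^{8}(z_t−z̄)(z_{t+2}−z̄) = 288.7888
γ_2 = 288.7888 / 10 = 28.879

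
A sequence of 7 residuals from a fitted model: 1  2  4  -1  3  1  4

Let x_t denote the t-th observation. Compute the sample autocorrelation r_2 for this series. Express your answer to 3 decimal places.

0.250

Mean x̄ = (1 + 2 + 4 − 1 + 3 + 1 + 4)/7 = 2.0000
Deviations from mean: -1.0000, 0.0000, 2.0000, -3.0000, 1.0000, -1.0000, 2.0000
Numerator Σ_{t=1}^{5}(x_t−x̄)(x_{t+2}−x̄) = 5.0000
Denominator Σ(x_t−x̄)² = 20.0000
r_2 = 5.0000 / 20.0000 = 0.250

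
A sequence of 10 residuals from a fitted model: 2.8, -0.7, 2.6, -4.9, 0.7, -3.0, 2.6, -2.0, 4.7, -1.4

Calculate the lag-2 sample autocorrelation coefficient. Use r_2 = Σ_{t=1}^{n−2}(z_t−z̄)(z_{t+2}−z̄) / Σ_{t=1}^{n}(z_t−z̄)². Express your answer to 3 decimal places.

Mean z̄ = (2.8 − 0.7 + 2.6 − 4.9 + 0.7 − 3.0 + 2.6 − 2.0 + 4.7 − 1.4)/10 = 0.1400
Numerator Σ_{t=1}^{8}(z_t−z̄)(z_{t+2}−z̄) = 50.5908
Denominator Σ(z_t−z̄)² = 83.2040
r_2 = 50.5908 / 83.2040 = 0.608

0.608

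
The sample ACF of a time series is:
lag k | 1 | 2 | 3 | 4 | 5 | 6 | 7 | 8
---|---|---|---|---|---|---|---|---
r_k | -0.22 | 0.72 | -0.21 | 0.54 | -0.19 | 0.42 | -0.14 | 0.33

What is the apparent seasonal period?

The largest autocorrelation is r_2 = 0.72, with weaker echoes at lags 4 (0.54), 6 (0.42) and 8 (0.33); the remaining lags stay at or below -0.14.
The dominant spike at lag 2 indicates a seasonal period of 2.

2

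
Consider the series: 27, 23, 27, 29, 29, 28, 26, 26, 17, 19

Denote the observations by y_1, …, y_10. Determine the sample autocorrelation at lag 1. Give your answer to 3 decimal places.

0.462

Mean ȳ = (27 + 23 + 27 + 29 + 29 + 28 + 26 + 26 + 17 + 19)/10 = 25.1000
Numerator Σ_{t=1}^{9}(y_t−ȳ)(y_{t+1}−ȳ) = 71.4900
Denominator Σ(y_t−ȳ)² = 154.9000
r_1 = 71.4900 / 154.9000 = 0.462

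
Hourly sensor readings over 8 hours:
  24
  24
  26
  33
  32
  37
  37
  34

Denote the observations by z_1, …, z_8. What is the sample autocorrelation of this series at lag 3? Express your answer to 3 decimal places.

-0.171

Mean z̄ = (24 + 24 + 26 + 33 + 32 + 37 + 37 + 34)/8 = 30.8750
Deviations from mean: -6.8750, -6.8750, -4.8750, 2.1250, 1.1250, 6.1250, 6.1250, 3.1250
Numerator Σ_{t=1}^{5}(z_t−z̄)(z_{t+3}−z̄) = -35.6719
Denominator Σ(z_t−z̄)² = 208.8750
r_3 = -35.6719 / 208.8750 = -0.171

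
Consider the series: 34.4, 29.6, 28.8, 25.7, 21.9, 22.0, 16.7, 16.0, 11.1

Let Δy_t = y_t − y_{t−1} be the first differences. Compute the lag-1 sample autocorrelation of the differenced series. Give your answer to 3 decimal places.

-0.732

First differences Δy: -4.8, -0.8, -3.1, -3.8, 0.1, -5.3, -0.7, -4.9
Mean of differences = -2.9125
Numerator Σ(Δy_t−Δȳ)(Δy_{t+1}−Δȳ) = -23.7627
Denominator Σ(Δy_t−Δȳ)² = 32.4688
r_1(Δy) = -23.7627 / 32.4688 = -0.732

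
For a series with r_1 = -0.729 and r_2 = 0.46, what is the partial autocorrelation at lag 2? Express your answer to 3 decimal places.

φ_{22} = (r_2 − r_1²) / (1 − r_1²)
r_1² = (-0.729)² = 0.531441
Numerator = 0.46 − 0.5314 = -0.0714; denominator = 1 − 0.5314 = 0.4686
φ_{22} = -0.0714 / 0.4686 = -0.152

-0.152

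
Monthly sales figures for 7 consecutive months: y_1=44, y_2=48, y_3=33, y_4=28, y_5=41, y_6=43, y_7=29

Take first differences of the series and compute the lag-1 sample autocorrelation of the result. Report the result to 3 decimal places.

First differences Δy: 4, -15, -5, 13, 2, -14
Mean of differences = -2.5000
Numerator Σ(Δy_t−Δȳ)(Δy_{t+1}−Δȳ) = -70.7500
Denominator Σ(Δy_t−Δȳ)² = 597.5000
r_1(Δy) = -70.7500 / 597.5000 = -0.118

-0.118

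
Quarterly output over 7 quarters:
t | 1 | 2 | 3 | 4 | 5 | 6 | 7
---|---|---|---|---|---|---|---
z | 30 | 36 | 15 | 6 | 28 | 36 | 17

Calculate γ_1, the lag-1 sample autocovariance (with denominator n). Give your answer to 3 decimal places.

2.571

Mean z̄ = (30 + 36 + 15 + 6 + 28 + 36 + 17)/7 = 24.0000
Σ_{t=1}^{6}(z_t−z̄)(z_{t+1}−z̄) = 18.0000
γ_1 = 18.0000 / 7 = 2.571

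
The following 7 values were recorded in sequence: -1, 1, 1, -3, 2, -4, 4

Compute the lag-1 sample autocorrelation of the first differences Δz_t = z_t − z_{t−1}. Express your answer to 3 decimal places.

-0.671

First differences Δz: 2, 0, -4, 5, -6, 8
Mean of differences = 0.8333
Numerator Σ(Δz_t−Δz̄)(Δz_{t+1}−Δz̄) = -94.5278
Denominator Σ(Δz_t−Δz̄)² = 140.8333
r_1(Δz) = -94.5278 / 140.8333 = -0.671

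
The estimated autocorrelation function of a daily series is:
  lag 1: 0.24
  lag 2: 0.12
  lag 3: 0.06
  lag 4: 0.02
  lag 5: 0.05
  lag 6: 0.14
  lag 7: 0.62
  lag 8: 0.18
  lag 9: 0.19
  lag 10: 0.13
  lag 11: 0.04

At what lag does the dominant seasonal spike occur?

The largest autocorrelation is r_7 = 0.62; the remaining lags stay at or below 0.24. The elevated value at lag 1 (0.24), dropping to 0.12 at lag 2, reflects decaying short-term dependence rather than seasonality.
The dominant spike at lag 7 indicates a seasonal period of 7.

7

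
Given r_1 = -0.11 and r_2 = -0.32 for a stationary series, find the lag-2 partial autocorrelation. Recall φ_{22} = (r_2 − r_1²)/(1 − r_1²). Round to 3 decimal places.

-0.336

φ_{22} = (r_2 − r_1²) / (1 − r_1²)
r_1² = (-0.11)² = 0.0121
Numerator = -0.32 − 0.0121 = -0.3321; denominator = 1 − 0.0121 = 0.9879
φ_{22} = -0.3321 / 0.9879 = -0.336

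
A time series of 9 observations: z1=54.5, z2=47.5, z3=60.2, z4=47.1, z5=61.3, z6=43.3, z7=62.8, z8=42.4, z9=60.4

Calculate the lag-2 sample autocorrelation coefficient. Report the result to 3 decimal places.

0.760

Mean z̄ = (54.5 + 47.5 + 60.2 + 47.1 + 61.3 + 43.3 + 62.8 + 42.4 + 60.4)/9 = 53.2778
Σ(z_t−z̄)(z_{t+2}−z̄) = (8.4605) + (35.6938) + (55.5316) + (61.6405) + (76.3894) + (108.5360) + (67.8194) = 414.0712
Denominator Σ(z_t−z̄)² = 544.5956
r_2 = 414.0712 / 544.5956 = 0.760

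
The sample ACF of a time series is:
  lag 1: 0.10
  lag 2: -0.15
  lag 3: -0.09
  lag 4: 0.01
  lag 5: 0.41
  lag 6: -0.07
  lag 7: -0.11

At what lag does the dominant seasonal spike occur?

5

The largest autocorrelation is r_5 = 0.41; the remaining lags stay at or below 0.10.
The dominant spike at lag 5 indicates a seasonal period of 5.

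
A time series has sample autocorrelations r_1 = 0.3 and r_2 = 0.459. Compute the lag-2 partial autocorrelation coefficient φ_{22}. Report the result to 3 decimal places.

0.405

φ_{22} = (r_2 − r_1²) / (1 − r_1²)
r_1² = (0.3)² = 0.09
Numerator = 0.459 − 0.0900 = 0.3690; denominator = 1 − 0.0900 = 0.9100
φ_{22} = 0.3690 / 0.9100 = 0.405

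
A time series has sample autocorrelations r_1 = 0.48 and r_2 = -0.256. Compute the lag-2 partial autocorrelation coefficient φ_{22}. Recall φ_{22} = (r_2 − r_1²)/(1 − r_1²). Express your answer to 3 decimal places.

φ_{22} = (r_2 − r_1²) / (1 − r_1²)
r_1² = (0.48)² = 0.2304
Numerator = -0.256 − 0.2304 = -0.4864; denominator = 1 − 0.2304 = 0.7696
φ_{22} = -0.4864 / 0.7696 = -0.632

-0.632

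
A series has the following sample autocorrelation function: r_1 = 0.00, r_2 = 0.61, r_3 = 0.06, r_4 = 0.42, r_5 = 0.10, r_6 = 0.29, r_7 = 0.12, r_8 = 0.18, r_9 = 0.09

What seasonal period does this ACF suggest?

2

The largest autocorrelation is r_2 = 0.61, with weaker echoes at lags 4 (0.42), 6 (0.29) and 8 (0.18); the remaining lags stay at or below 0.12.
The dominant spike at lag 2 indicates a seasonal period of 2.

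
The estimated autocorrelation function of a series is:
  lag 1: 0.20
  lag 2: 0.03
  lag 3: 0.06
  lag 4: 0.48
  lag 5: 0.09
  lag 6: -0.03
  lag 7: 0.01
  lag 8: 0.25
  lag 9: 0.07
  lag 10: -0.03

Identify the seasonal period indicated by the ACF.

The largest autocorrelation is r_4 = 0.48, with a weaker echo at lag 8 (0.25); the remaining lags stay at or below 0.20. The elevated value at lag 1 (0.20), dropping to 0.03 at lag 2, reflects decaying short-term dependence rather than seasonality.
The dominant spike at lag 4 indicates a seasonal period of 4.

4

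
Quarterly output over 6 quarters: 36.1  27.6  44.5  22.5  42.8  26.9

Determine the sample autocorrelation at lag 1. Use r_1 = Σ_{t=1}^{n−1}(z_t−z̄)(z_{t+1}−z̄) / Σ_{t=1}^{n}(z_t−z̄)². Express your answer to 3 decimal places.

Mean z̄ = (36.1 + 27.6 + 44.5 + 22.5 + 42.8 + 26.9)/6 = 33.4000
Σ(z_t−z̄)(z_{t+1}−z̄) = (-15.6600) + (-64.3800) + (-120.9900) + (-102.4600) + (-61.1000) = -364.5900
Denominator Σ(z_t−z̄)² = 413.5600
r_1 = -364.5900 / 413.5600 = -0.882

-0.882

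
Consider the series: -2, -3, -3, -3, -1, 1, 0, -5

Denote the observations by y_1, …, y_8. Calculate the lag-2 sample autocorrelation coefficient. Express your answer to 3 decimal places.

Mean ȳ = (-2 − 3 − 3 − 3 − 1 + 1 + 0 − 5)/8 = -2.0000
Σ(y_t−ȳ)(y_{t+2}−ȳ) = (0.0000) + (1.0000) + (-1.0000) + (-3.0000) + (2.0000) + (-9.0000) = -10.0000
Denominator Σ(y_t−ȳ)² = 26.0000
r_2 = -10.0000 / 26.0000 = -0.385

-0.385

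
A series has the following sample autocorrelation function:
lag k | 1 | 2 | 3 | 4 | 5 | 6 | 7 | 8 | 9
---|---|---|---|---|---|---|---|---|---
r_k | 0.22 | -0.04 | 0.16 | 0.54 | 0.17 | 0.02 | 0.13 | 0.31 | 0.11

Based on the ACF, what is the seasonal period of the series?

4

The largest autocorrelation is r_4 = 0.54, with a weaker echo at lag 8 (0.31); the remaining lags stay at or below 0.22.
The dominant spike at lag 4 indicates a seasonal period of 4.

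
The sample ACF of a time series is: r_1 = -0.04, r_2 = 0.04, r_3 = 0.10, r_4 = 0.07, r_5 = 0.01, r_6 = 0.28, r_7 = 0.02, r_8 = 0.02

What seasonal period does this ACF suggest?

6

The largest autocorrelation is r_6 = 0.28; the remaining lags stay at or below 0.10.
The dominant spike at lag 6 indicates a seasonal period of 6.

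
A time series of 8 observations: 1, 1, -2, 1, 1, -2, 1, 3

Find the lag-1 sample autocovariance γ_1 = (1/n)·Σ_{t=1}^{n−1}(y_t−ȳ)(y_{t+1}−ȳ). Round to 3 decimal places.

-0.406

Mean ȳ = (1 + 1 − 2 + 1 + 1 − 2 + 1 + 3)/8 = 0.5000
Σ_{t=1}^{7}(y_t−ȳ)(y_{t+1}−ȳ) = -3.2500
γ_1 = -3.2500 / 8 = -0.406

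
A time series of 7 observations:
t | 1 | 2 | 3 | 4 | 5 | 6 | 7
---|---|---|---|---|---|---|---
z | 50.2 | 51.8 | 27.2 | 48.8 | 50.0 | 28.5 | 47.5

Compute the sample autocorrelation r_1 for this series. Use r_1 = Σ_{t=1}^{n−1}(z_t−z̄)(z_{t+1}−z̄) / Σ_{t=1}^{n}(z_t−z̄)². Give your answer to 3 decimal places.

Mean z̄ = (50.2 + 51.8 + 27.2 + 48.8 + 50.0 + 28.5 + 47.5)/7 = 43.4286
Σ(z_t−z̄)(z_{t+1}−z̄) = (56.6865) + (-135.8563) + (-87.1706) + (35.2980) + (-98.1020) + (-60.7806) = -289.9251
Denominator Σ(z_t−z̄)² = 690.7743
r_1 = -289.9251 / 690.7743 = -0.420

-0.420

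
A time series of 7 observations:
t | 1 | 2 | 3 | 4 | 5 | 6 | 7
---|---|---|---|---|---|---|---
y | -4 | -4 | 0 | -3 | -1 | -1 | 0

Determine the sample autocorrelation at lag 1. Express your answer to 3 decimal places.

-0.009

Mean ȳ = (-4 − 4 + 0 − 3 − 1 − 1 + 0)/7 = -1.8571
Deviations from mean: -2.1429, -2.1429, 1.8571, -1.1429, 0.8571, 0.8571, 1.8571
Σ(y_t−ȳ)(y_{t+1}−ȳ) = (4.5918) + (-3.9796) + (-2.1224) + (-0.9796) + (0.7347) + (1.5918) = -0.1633
Denominator Σ(y_t−ȳ)² = 18.8571
r_1 = -0.1633 / 18.8571 = -0.009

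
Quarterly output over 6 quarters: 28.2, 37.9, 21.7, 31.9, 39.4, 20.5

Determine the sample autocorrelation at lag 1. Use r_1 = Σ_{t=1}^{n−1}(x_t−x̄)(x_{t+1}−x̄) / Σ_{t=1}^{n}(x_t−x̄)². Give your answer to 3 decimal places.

-0.525

Mean x̄ = (28.2 + 37.9 + 21.7 + 31.9 + 39.4 + 20.5)/6 = 29.9333
Deviations from mean: -1.7333, 7.9667, -8.2333, 1.9667, 9.4667, -9.4333
Σ(x_t−x̄)(x_{t+1}−x̄) = (-13.8089) + (-65.5922) + (-16.1922) + (18.6178) + (-89.3022) = -166.2778
Denominator Σ(x_t−x̄)² = 316.7333
r_1 = -166.2778 / 316.7333 = -0.525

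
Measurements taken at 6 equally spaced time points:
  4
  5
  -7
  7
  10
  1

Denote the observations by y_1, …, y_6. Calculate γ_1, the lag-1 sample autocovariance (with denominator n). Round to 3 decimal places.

Mean ȳ = (4 + 5 − 7 + 7 + 10 + 1)/6 = 3.3333
Deviations: 0.6667, 1.6667, -10.3333, 3.6667, 6.6667, -2.3333
Σ_{t=1}^{5}(y_t−ȳ)(y_{t+1}−ȳ) = -45.1111
γ_1 = -45.1111 / 6 = -7.519

-7.519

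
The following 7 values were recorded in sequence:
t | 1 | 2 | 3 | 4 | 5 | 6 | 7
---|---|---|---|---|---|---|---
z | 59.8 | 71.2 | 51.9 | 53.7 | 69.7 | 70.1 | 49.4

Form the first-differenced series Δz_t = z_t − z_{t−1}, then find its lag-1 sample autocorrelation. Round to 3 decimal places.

First differences Δz: 11.4, -19.3, 1.8, 16.0, 0.4, -20.7
Mean of differences = -1.7333
Numerator Σ(Δz_t−Δz̄)(Δz_{t+1}−Δz̄) = -232.7511
Denominator Σ(Δz_t−Δz̄)² = 1172.3133
r_1(Δz) = -232.7511 / 1172.3133 = -0.199

-0.199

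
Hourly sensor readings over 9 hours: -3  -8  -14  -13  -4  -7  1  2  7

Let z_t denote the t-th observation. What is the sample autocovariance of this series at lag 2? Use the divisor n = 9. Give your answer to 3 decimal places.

Mean z̄ = (-3 − 8 − 14 − 13 − 4 − 7 + 1 + 2 + 7)/9 = -4.3333
Σ_{t=1}^{7}(z_t−z̄)(z_{t+2}−z̄) = 84.1111
γ_2 = 84.1111 / 9 = 9.346

9.346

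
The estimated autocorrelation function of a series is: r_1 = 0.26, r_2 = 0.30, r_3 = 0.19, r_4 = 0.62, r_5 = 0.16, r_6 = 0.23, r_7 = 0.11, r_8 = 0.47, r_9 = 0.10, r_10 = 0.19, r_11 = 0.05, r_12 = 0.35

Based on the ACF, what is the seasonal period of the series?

The largest autocorrelation is r_4 = 0.62, with weaker echoes at lags 8 (0.47) and 12 (0.35); the remaining lags stay at or below 0.30.
The dominant spike at lag 4 indicates a seasonal period of 4.

4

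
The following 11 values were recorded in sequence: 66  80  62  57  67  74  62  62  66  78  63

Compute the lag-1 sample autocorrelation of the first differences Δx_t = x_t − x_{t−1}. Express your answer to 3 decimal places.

First differences Δx: 14, -18, -5, 10, 7, -12, 0, 4, 12, -15
Mean of differences = -0.3000
Numerator Σ(Δx_t−Δx̄)(Δx_{t+1}−Δx̄) = -358.6900
Denominator Σ(Δx_t−Δx̄)² = 1222.1000
r_1(Δx) = -358.6900 / 1222.1000 = -0.294

-0.294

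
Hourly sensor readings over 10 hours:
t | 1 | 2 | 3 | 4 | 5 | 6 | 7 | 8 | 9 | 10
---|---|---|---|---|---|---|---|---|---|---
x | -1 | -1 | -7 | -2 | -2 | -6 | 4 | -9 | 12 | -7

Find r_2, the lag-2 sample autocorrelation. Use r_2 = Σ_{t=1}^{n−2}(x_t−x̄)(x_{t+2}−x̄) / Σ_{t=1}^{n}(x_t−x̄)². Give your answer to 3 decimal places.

Mean x̄ = (-1 − 1 − 7 − 2 − 2 − 6 + 4 − 9 + 12 − 7)/10 = -1.9000
Numerator Σ_{t=1}^{8}(x_t−x̄)(x_{t+2}−x̄) = 142.9800
Denominator Σ(x_t−x̄)² = 348.9000
r_2 = 142.9800 / 348.9000 = 0.410

0.410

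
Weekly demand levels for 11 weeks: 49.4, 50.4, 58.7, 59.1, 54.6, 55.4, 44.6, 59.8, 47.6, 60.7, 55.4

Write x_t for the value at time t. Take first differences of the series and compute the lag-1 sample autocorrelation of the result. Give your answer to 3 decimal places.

-0.750

First differences Δx: 1.0, 8.3, 0.4, -4.5, 0.8, -10.8, 15.2, -12.2, 13.1, -5.3
Mean of differences = 0.6000
Numerator Σ(Δx_t−Δx̄)(Δx_{t+1}−Δx̄) = -587.8100
Denominator Σ(Δx_t−Δx̄)² = 783.5600
r_1(Δx) = -587.8100 / 783.5600 = -0.750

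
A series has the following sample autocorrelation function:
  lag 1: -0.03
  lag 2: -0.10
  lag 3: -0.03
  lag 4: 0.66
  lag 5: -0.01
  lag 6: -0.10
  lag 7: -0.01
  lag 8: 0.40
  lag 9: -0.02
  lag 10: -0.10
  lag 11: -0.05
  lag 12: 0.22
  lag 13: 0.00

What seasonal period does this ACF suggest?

4

The largest autocorrelation is r_4 = 0.66, with weaker echoes at lags 8 (0.40) and 12 (0.22); the remaining lags stay at or below 0.00.
The dominant spike at lag 4 indicates a seasonal period of 4.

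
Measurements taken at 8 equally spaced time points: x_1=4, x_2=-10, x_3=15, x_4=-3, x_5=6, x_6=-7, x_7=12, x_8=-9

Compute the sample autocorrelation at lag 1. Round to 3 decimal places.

-0.768

Mean x̄ = (4 − 10 + 15 − 3 + 6 − 7 + 12 − 9)/8 = 1.0000
Deviations from mean: 3.0000, -11.0000, 14.0000, -4.0000, 5.0000, -8.0000, 11.0000, -10.0000
Numerator Σ_{t=1}^{7}(x_t−x̄)(x_{t+1}−x̄) = -501.0000
Denominator Σ(x_t−x̄)² = 652.0000
r_1 = -501.0000 / 652.0000 = -0.768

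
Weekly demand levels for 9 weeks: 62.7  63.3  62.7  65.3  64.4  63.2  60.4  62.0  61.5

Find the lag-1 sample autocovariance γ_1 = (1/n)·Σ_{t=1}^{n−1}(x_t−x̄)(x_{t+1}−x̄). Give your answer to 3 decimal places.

Mean x̄ = (62.7 + 63.3 + 62.7 + 65.3 + 64.4 + 63.2 + 60.4 + 62.0 + 61.5)/9 = 62.8333
Σ_{t=1}^{8}(x_t−x̄)(x_{t+1}−x̄) = 6.2322
γ_1 = 6.2322 / 9 = 0.692

0.692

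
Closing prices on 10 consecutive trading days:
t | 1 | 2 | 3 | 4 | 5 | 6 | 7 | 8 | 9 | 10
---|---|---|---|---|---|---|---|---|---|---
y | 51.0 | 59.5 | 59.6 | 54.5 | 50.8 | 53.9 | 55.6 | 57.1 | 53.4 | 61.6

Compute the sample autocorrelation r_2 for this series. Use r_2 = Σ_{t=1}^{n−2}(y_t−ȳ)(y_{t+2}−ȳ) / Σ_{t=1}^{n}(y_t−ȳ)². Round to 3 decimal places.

Mean ȳ = (51.0 + 59.5 + 59.6 + 54.5 + 50.8 + 53.9 + 55.6 + 57.1 + 53.4 + 61.6)/10 = 55.7000
Numerator Σ_{t=1}^{8}(y_t−ȳ)(y_{t+2}−ȳ) = -33.3800
Denominator Σ(y_t−ȳ)² = 122.5000
r_2 = -33.3800 / 122.5000 = -0.272

-0.272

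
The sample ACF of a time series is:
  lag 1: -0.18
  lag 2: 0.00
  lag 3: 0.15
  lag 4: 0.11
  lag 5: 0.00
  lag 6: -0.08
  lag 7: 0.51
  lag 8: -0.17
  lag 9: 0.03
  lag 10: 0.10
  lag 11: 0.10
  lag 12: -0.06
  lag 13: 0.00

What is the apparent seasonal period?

7

The largest autocorrelation is r_7 = 0.51; the remaining lags stay at or below 0.15.
The dominant spike at lag 7 indicates a seasonal period of 7.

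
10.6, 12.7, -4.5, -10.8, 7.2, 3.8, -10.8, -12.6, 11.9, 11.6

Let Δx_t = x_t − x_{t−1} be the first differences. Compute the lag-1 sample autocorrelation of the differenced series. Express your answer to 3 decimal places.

-0.052

First differences Δx: 2.1, -17.2, -6.3, 18.0, -3.4, -14.6, -1.8, 24.5, -0.3
Mean of differences = 0.1111
Numerator Σ(Δx_t−Δx̄)(Δx_{t+1}−Δx̄) = -77.8135
Denominator Σ(Δx_t−Δx̄)² = 1492.1289
r_1(Δx) = -77.8135 / 1492.1289 = -0.052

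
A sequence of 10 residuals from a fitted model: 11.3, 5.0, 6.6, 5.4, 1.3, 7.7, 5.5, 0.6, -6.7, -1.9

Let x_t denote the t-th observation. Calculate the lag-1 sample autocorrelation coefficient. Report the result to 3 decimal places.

0.393

Mean x̄ = (11.3 + 5.0 + 6.6 + 5.4 + 1.3 + 7.7 + 5.5 + 0.6 − 6.7 − 1.9)/10 = 3.4800
Numerator Σ_{t=1}^{9}(x_t−x̄)(x_{t+1}−x̄) = 96.0276
Denominator Σ(x_t−x̄)² = 244.3960
r_1 = 96.0276 / 244.3960 = 0.393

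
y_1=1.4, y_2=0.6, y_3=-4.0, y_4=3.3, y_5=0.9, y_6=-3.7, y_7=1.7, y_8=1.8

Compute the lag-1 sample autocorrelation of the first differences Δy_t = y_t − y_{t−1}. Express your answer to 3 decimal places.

First differences Δy: -0.8, -4.6, 7.3, -2.4, -4.6, 5.4, 0.1
Mean of differences = 0.0571
Numerator Σ(Δy_t−Δȳ)(Δy_{t+1}−Δȳ) = -60.7461
Denominator Σ(Δy_t−Δȳ)² = 131.1571
r_1(Δy) = -60.7461 / 131.1571 = -0.463

-0.463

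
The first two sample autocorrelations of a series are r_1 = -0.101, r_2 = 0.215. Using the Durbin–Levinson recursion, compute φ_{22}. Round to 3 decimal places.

φ_{22} = (r_2 − r_1²) / (1 − r_1²)
r_1² = (-0.101)² = 0.010201
Numerator = 0.215 − 0.0102 = 0.2048; denominator = 1 − 0.0102 = 0.9898
φ_{22} = 0.2048 / 0.9898 = 0.207

0.207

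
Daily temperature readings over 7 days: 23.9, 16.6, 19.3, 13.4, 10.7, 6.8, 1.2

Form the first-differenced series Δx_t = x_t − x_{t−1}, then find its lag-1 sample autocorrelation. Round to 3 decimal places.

-0.611

First differences Δx: -7.3, 2.7, -5.9, -2.7, -3.9, -5.6
Mean of differences = -3.7833
Numerator Σ(Δx_t−Δx̄)(Δx_{t+1}−Δx̄) = -38.7303
Denominator Σ(Δx_t−Δx̄)² = 63.3683
r_1(Δx) = -38.7303 / 63.3683 = -0.611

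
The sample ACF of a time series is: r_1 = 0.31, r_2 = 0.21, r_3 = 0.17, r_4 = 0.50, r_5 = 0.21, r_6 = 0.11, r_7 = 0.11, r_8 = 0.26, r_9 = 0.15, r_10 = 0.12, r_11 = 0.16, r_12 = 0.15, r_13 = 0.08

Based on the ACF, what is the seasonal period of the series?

The largest autocorrelation is r_4 = 0.50; the remaining lags stay at or below 0.31. The elevated value at lag 1 (0.31), dropping to 0.21 at lag 2, reflects decaying short-term dependence rather than seasonality.
The dominant spike at lag 4 indicates a seasonal period of 4.

4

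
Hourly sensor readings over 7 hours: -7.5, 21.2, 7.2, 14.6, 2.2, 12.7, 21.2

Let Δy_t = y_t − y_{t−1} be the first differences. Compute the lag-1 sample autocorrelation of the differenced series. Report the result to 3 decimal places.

-0.487

First differences Δy: 28.7, -14.0, 7.4, -12.4, 10.5, 8.5
Mean of differences = 4.7833
Numerator Σ(Δy_t−Δȳ)(Δy_{t+1}−Δȳ) = -620.3319
Denominator Σ(Δy_t−Δȳ)² = 1273.4283
r_1(Δy) = -620.3319 / 1273.4283 = -0.487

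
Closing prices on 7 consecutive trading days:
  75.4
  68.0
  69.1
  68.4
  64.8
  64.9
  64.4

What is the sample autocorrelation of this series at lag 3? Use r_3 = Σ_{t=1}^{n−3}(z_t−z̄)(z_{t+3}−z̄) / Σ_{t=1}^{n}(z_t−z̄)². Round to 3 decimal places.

Mean z̄ = (75.4 + 68.0 + 69.1 + 68.4 + 64.8 + 64.9 + 64.4)/7 = 67.8571
Deviations from mean: 7.5429, 0.1429, 1.2429, 0.5429, -3.0571, -2.9571, -3.4571
Σ(z_t−z̄)(z_{t+3}−z̄) = (4.0947) + (-0.4367) + (-3.6753) + (-1.8767) = -1.8941
Denominator Σ(z_t−z̄)² = 88.7971
r_3 = -1.8941 / 88.7971 = -0.021

-0.021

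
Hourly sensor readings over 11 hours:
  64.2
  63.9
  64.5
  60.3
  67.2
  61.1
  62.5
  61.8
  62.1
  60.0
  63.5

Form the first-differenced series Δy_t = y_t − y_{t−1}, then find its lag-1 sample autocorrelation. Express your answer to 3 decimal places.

-0.752

First differences Δy: -0.3, 0.6, -4.2, 6.9, -6.1, 1.4, -0.7, 0.3, -2.1, 3.5
Mean of differences = -0.0700
Numerator Σ(Δy_t−Δȳ)(Δy_{t+1}−Δȳ) = -91.7579
Denominator Σ(Δy_t−Δȳ)² = 122.0610
r_1(Δy) = -91.7579 / 122.0610 = -0.752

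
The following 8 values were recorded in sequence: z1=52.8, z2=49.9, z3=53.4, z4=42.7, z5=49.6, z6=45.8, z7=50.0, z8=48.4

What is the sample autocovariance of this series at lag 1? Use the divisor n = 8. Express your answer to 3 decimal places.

Mean z̄ = (52.8 + 49.9 + 53.4 + 42.7 + 49.6 + 45.8 + 50.0 + 48.4)/8 = 49.0750
Σ_{t=1}^{7}(z_t−z̄)(z_{t+1}−z̄) = -29.6506
γ_1 = -29.6506 / 8 = -3.706

-3.706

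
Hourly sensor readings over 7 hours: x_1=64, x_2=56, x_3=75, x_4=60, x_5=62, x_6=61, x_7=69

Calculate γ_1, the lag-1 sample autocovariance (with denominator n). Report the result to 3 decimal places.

-19.125

Mean x̄ = (64 + 56 + 75 + 60 + 62 + 61 + 69)/7 = 63.8571
Deviations: 0.1429, -7.8571, 11.1429, -3.8571, -1.8571, -2.8571, 5.1429
Σ_{t=1}^{6}(x_t−x̄)(x_{t+1}−x̄) = -133.8776
γ_1 = -133.8776 / 7 = -19.125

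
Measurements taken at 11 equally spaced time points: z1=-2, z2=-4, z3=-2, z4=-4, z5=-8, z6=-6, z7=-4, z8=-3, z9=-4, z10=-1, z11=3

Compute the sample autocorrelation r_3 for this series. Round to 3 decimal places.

0.014

Mean z̄ = (-2 − 4 − 2 − 4 − 8 − 6 − 4 − 3 − 4 − 1 + 3)/11 = -3.1818
Numerator Σ_{t=1}^{8}(z_t−z̄)(z_{t+3}−z̄) = 1.0826
Denominator Σ(z_t−z̄)² = 79.6364
r_3 = 1.0826 / 79.6364 = 0.014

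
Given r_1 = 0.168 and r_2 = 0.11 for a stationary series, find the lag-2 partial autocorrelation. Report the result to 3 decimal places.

0.084

φ_{22} = (r_2 − r_1²) / (1 − r_1²)
r_1² = (0.168)² = 0.028224
Numerator = 0.11 − 0.0282 = 0.0818; denominator = 1 − 0.0282 = 0.9718
φ_{22} = 0.0818 / 0.9718 = 0.084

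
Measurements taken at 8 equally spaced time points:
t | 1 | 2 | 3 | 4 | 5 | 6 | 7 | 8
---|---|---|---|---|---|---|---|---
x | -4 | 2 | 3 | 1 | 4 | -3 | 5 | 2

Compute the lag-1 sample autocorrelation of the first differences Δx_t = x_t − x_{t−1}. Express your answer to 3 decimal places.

-0.637

First differences Δx: 6, 1, -2, 3, -7, 8, -3
Mean of differences = 0.8571
Numerator Σ(Δx_t−Δx̄)(Δx_{t+1}−Δx̄) = -106.3061
Denominator Σ(Δx_t−Δx̄)² = 166.8571
r_1(Δx) = -106.3061 / 166.8571 = -0.637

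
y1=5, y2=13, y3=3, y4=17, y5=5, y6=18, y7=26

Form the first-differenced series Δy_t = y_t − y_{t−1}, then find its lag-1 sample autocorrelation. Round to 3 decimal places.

-0.708

First differences Δy: 8, -10, 14, -12, 13, 8
Mean of differences = 3.5000
Numerator Σ(Δy_t−Δȳ)(Δy_{t+1}−Δȳ) = -469.7500
Denominator Σ(Δy_t−Δȳ)² = 663.5000
r_1(Δy) = -469.7500 / 663.5000 = -0.708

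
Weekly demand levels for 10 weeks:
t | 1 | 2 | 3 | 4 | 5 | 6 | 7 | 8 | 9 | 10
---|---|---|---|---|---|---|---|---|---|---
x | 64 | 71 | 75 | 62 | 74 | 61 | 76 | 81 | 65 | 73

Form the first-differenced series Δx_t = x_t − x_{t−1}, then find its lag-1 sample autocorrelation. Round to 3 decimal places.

-0.595

First differences Δx: 7, 4, -13, 12, -13, 15, 5, -16, 8
Mean of differences = 1.0000
Numerator Σ(Δx_t−Δx̄)(Δx_{t+1}−Δx̄) = -659.0000
Denominator Σ(Δx_t−Δx̄)² = 1108.0000
r_1(Δx) = -659.0000 / 1108.0000 = -0.595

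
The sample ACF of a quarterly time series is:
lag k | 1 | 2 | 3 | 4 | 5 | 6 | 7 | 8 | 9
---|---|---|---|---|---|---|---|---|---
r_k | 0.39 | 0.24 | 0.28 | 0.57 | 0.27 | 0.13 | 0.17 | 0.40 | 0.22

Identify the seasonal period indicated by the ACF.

4

The largest autocorrelation is r_4 = 0.57, with a weaker echo at lag 8 (0.40); the remaining lags stay at or below 0.39. The elevated value at lag 1 (0.39), dropping to 0.24 at lag 2, reflects decaying short-term dependence rather than seasonality.
The dominant spike at lag 4 indicates a seasonal period of 4.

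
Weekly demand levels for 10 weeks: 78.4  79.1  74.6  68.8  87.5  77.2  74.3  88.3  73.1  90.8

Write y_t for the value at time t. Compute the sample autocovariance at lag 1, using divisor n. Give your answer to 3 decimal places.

-21.549

Mean ȳ = (78.4 + 79.1 + 74.6 + 68.8 + 87.5 + 77.2 + 74.3 + 88.3 + 73.1 + 90.8)/10 = 79.2100
Σ_{t=1}^{9}(y_t−ȳ)(y_{t+1}−ȳ) = -215.4931
γ_1 = -215.4931 / 10 = -21.549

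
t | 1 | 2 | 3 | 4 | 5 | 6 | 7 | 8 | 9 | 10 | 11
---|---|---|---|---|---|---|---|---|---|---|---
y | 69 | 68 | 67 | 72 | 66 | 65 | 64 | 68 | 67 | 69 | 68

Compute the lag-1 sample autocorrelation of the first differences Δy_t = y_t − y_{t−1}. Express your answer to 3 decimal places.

-0.448

First differences Δy: -1, -1, 5, -6, -1, -1, 4, -1, 2, -1
Mean of differences = -0.1000
Numerator Σ(Δy_t−Δȳ)(Δy_{t+1}−Δȳ) = -38.9100
Denominator Σ(Δy_t−Δȳ)² = 86.9000
r_1(Δy) = -38.9100 / 86.9000 = -0.448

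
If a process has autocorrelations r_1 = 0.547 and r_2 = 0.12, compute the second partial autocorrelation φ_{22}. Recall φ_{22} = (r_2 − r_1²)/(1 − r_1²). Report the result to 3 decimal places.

φ_{22} = (r_2 − r_1²) / (1 − r_1²)
r_1² = (0.547)² = 0.299209
Numerator = 0.12 − 0.2992 = -0.1792; denominator = 1 − 0.2992 = 0.7008
φ_{22} = -0.1792 / 0.7008 = -0.256

-0.256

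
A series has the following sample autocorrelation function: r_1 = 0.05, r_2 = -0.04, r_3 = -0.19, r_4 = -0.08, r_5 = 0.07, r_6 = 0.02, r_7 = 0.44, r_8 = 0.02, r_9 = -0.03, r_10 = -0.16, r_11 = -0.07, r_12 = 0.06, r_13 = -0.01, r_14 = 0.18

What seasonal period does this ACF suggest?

The largest autocorrelation is r_7 = 0.44, with a weaker echo at lag 14 (0.18); the remaining lags stay at or below 0.07.
The dominant spike at lag 7 indicates a seasonal period of 7.

7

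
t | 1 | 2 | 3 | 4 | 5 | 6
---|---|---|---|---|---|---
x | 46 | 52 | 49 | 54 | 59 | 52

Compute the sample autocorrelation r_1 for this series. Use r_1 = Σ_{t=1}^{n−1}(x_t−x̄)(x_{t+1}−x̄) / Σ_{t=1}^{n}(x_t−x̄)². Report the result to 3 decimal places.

0.082

Mean x̄ = (46 + 52 + 49 + 54 + 59 + 52)/6 = 52.0000
Σ(x_t−x̄)(x_{t+1}−x̄) = (0.0000) + (0.0000) + (-6.0000) + (14.0000) + (0.0000) = 8.0000
Denominator Σ(x_t−x̄)² = 98.0000
r_1 = 8.0000 / 98.0000 = 0.082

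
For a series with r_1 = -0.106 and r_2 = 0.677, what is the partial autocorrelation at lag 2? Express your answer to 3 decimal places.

φ_{22} = (r_2 − r_1²) / (1 − r_1²)
r_1² = (-0.106)² = 0.011236
Numerator = 0.677 − 0.0112 = 0.6658; denominator = 1 − 0.0112 = 0.9888
φ_{22} = 0.6658 / 0.9888 = 0.673

0.673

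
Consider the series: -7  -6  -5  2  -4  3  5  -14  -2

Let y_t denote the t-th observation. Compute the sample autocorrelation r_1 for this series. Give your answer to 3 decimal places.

-0.194

Mean ȳ = (-7 − 6 − 5 + 2 − 4 + 3 + 5 − 14 − 2)/9 = -3.1111
Numerator Σ_{t=1}^{8}(y_t−ȳ)(y_{t+1}−ȳ) = -53.7901
Denominator Σ(y_t−ȳ)² = 276.8889
r_1 = -53.7901 / 276.8889 = -0.194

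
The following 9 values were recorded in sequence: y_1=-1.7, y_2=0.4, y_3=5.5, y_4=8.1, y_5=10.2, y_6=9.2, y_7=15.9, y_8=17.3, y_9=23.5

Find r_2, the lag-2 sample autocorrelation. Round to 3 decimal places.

0.279

Mean ȳ = (-1.7 + 0.4 + 5.5 + 8.1 + 10.2 + 9.2 + 15.9 + 17.3 + 23.5)/9 = 9.8222
Numerator Σ_{t=1}^{7}(y_t−ȳ)(y_{t+2}−ȳ) = 146.2412
Denominator Σ(y_t−ȳ)² = 523.6556
r_2 = 146.2412 / 523.6556 = 0.279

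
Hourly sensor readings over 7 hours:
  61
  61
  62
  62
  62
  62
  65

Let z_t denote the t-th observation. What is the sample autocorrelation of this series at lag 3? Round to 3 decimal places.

Mean z̄ = (61 + 61 + 62 + 62 + 62 + 62 + 65)/7 = 62.1429
Deviations from mean: -1.1429, -1.1429, -0.1429, -0.1429, -0.1429, -0.1429, 2.8571
Numerator Σ_{t=1}^{4}(z_t−z̄)(z_{t+3}−z̄) = -0.0612
Denominator Σ(z_t−z̄)² = 10.8571
r_3 = -0.0612 / 10.8571 = -0.006

-0.006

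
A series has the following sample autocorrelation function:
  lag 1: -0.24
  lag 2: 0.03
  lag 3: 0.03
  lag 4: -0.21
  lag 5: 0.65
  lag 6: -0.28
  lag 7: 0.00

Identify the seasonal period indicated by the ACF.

The largest autocorrelation is r_5 = 0.65; the remaining lags stay at or below 0.03.
The dominant spike at lag 5 indicates a seasonal period of 5.

5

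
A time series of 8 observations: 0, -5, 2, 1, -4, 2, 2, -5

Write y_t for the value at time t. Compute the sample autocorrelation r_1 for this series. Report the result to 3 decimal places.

Mean ȳ = (0 − 5 + 2 + 1 − 4 + 2 + 2 − 5)/8 = -0.8750
Σ(y_t−ȳ)(y_{t+1}−ȳ) = (-3.6094) + (-11.8594) + (5.3906) + (-5.8594) + (-8.9844) + (8.2656) + (-11.8594) = -28.5156
Denominator Σ(y_t−ȳ)² = 72.8750
r_1 = -28.5156 / 72.8750 = -0.391

-0.391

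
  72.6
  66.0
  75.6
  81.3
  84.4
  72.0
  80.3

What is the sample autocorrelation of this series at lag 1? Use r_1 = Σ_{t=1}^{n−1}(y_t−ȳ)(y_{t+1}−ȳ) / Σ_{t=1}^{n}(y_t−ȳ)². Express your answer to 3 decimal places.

Mean ȳ = (72.6 + 66.0 + 75.6 + 81.3 + 84.4 + 72.0 + 80.3)/7 = 76.0286
Deviations from mean: -3.4286, -10.0286, -0.4286, 5.2714, 8.3714, -4.0286, 4.2714
Σ(y_t−ȳ)(y_{t+1}−ȳ) = (34.3837) + (4.2980) + (-2.2592) + (44.1294) + (-33.7249) + (-17.2078) = 29.6192
Denominator Σ(y_t−ȳ)² = 244.8543
r_1 = 29.6192 / 244.8543 = 0.121

0.121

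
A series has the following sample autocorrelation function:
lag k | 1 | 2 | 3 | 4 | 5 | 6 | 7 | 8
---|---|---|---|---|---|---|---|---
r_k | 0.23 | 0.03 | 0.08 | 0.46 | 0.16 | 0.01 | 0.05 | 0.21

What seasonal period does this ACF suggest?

4

The largest autocorrelation is r_4 = 0.46; the remaining lags stay at or below 0.23. The elevated value at lag 1 (0.23), dropping to 0.03 at lag 2, reflects decaying short-term dependence rather than seasonality.
The dominant spike at lag 4 indicates a seasonal period of 4.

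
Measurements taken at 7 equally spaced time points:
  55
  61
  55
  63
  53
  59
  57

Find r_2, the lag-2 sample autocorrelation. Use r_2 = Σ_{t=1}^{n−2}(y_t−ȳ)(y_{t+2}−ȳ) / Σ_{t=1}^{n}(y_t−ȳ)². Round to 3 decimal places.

Mean ȳ = (55 + 61 + 55 + 63 + 53 + 59 + 57)/7 = 57.5714
Deviations from mean: -2.5714, 3.4286, -2.5714, 5.4286, -4.5714, 1.4286, -0.5714
Σ(y_t−ȳ)(y_{t+2}−ȳ) = (6.6122) + (18.6122) + (11.7551) + (7.7551) + (2.6122) = 47.3469
Denominator Σ(y_t−ȳ)² = 77.7143
r_2 = 47.3469 / 77.7143 = 0.609

0.609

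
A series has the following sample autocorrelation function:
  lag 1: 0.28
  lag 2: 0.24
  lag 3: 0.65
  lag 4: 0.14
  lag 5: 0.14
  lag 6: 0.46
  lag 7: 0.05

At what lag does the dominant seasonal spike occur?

3

The largest autocorrelation is r_3 = 0.65, with a weaker echo at lag 6 (0.46); the remaining lags stay at or below 0.28. The elevated value at lag 1 (0.28), dropping to 0.24 at lag 2, reflects decaying short-term dependence rather than seasonality.
The dominant spike at lag 3 indicates a seasonal period of 3.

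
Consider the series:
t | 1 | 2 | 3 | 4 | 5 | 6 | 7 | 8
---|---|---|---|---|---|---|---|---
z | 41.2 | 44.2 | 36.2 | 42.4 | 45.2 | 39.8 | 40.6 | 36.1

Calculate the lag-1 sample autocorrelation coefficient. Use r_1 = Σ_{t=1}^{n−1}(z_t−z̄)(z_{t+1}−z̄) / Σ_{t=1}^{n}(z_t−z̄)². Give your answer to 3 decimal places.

Mean z̄ = (41.2 + 44.2 + 36.2 + 42.4 + 45.2 + 39.8 + 40.6 + 36.1)/8 = 40.7125
Deviations from mean: 0.4875, 3.4875, -4.5125, 1.6875, 4.4875, -0.9125, -0.1125, -4.6125
Σ(z_t−z̄)(z_{t+1}−z̄) = (1.7002) + (-15.7373) + (-7.6148) + (7.5727) + (-4.0948) + (0.1027) + (0.5189) = -17.5527
Denominator Σ(z_t−z̄)² = 77.8688
r_1 = -17.5527 / 77.8688 = -0.225

-0.225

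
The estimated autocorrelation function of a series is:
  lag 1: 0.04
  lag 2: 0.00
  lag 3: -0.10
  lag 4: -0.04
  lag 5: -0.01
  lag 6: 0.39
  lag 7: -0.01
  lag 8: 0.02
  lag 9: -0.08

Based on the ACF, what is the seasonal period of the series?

The largest autocorrelation is r_6 = 0.39; the remaining lags stay at or below 0.04.
The dominant spike at lag 6 indicates a seasonal period of 6.

6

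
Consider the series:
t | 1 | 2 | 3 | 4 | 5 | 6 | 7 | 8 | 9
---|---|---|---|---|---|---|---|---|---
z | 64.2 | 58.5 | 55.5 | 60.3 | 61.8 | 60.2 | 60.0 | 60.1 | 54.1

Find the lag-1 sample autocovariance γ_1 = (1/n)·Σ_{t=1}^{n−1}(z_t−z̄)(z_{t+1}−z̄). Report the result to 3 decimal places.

Mean z̄ = (64.2 + 58.5 + 55.5 + 60.3 + 61.8 + 60.2 + 60.0 + 60.1 + 54.1)/9 = 59.4111
Σ_{t=1}^{8}(z_t−z̄)(z_{t+1}−z̄) = -3.0568
γ_1 = -3.0568 / 9 = -0.340

-0.340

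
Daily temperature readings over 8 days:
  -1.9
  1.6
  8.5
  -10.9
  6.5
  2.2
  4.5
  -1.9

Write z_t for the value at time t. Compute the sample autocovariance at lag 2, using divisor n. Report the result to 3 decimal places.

Mean z̄ = (-1.9 + 1.6 + 8.5 − 10.9 + 6.5 + 2.2 + 4.5 − 1.9)/8 = 1.0750
Deviations: -2.9750, 0.5250, 7.4250, -11.9750, 5.4250, 1.1250, 3.4250, -2.9750
Σ_{t=1}^{6}(z_t−z̄)(z_{t+2}−z̄) = 13.6663
γ_2 = 13.6663 / 8 = 1.708

1.708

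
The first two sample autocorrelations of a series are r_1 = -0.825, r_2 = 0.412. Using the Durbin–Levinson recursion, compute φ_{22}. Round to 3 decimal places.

φ_{22} = (r_2 − r_1²) / (1 − r_1²)
r_1² = (-0.825)² = 0.680625
Numerator = 0.412 − 0.6806 = -0.2686; denominator = 1 − 0.6806 = 0.3194
φ_{22} = -0.2686 / 0.3194 = -0.841

-0.841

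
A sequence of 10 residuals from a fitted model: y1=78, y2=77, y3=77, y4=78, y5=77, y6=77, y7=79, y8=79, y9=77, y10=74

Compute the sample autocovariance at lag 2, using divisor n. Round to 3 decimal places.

Mean ȳ = (78 + 77 + 77 + 78 + 77 + 77 + 79 + 79 + 77 + 74)/10 = 77.3000
Σ_{t=1}^{8}(y_t−ȳ)(y_{t+2}−ȳ) = -7.6800
γ_2 = -7.6800 / 10 = -0.768

-0.768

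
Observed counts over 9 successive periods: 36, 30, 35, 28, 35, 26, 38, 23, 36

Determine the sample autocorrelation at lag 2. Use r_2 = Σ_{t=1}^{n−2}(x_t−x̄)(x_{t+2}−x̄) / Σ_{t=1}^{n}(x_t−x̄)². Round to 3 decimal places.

Mean x̄ = (36 + 30 + 35 + 28 + 35 + 26 + 38 + 23 + 36)/9 = 31.8889
Σ(x_t−x̄)(x_{t+2}−x̄) = (12.7901) + (7.3457) + (9.6790) + (22.9012) + (19.0123) + (52.3457) + (25.1235) = 149.1975
Denominator Σ(x_t−x̄)² = 222.8889
r_2 = 149.1975 / 222.8889 = 0.669

0.669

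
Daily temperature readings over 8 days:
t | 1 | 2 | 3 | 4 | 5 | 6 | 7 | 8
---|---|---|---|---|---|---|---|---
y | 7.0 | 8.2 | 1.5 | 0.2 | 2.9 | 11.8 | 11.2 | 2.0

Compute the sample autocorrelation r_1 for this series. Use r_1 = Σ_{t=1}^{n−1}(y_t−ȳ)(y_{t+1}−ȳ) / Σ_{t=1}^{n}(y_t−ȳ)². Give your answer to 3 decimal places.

0.190

Mean ȳ = (7.0 + 8.2 + 1.5 + 0.2 + 2.9 + 11.8 + 11.2 + 2.0)/8 = 5.6000
Deviations from mean: 1.4000, 2.6000, -4.1000, -5.4000, -2.7000, 6.2000, 5.6000, -3.6000
Σ(y_t−ȳ)(y_{t+1}−ȳ) = (3.6400) + (-10.6600) + (22.1400) + (14.5800) + (-16.7400) + (34.7200) + (-20.1600) = 27.5200
Denominator Σ(y_t−ȳ)² = 144.7400
r_1 = 27.5200 / 144.7400 = 0.190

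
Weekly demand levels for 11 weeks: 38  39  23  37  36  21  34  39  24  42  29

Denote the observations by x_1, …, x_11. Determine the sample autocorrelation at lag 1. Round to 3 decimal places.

-0.498

Mean x̄ = (38 + 39 + 23 + 37 + 36 + 21 + 34 + 39 + 24 + 42 + 29)/11 = 32.9091
Numerator Σ_{t=1}^{10}(x_t−x̄)(x_{t+1}−x̄) = -271.1901
Denominator Σ(x_t−x̄)² = 544.9091
r_1 = -271.1901 / 544.9091 = -0.498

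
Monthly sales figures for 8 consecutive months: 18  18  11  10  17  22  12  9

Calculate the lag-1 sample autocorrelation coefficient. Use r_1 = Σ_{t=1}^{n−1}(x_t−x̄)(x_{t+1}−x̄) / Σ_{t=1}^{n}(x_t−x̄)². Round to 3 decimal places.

Mean x̄ = (18 + 18 + 11 + 10 + 17 + 22 + 12 + 9)/8 = 14.6250
Deviations from mean: 3.3750, 3.3750, -3.6250, -4.6250, 2.3750, 7.3750, -2.6250, -5.6250
Σ(x_t−x̄)(x_{t+1}−x̄) = (11.3906) + (-12.2344) + (16.7656) + (-10.9844) + (17.5156) + (-19.3594) + (14.7656) = 17.8594
Denominator Σ(x_t−x̄)² = 155.8750
r_1 = 17.8594 / 155.8750 = 0.115

0.115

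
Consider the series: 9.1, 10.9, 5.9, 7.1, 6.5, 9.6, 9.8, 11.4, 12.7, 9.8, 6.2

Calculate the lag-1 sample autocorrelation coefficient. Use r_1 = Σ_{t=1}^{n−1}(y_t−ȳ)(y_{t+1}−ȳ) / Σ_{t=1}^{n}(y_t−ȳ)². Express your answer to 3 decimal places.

0.297

Mean ȳ = (9.1 + 10.9 + 5.9 + 7.1 + 6.5 + 9.6 + 9.8 + 11.4 + 12.7 + 9.8 + 6.2)/11 = 9.0000
Numerator Σ_{t=1}^{10}(y_t−ȳ)(y_{t+1}−ȳ) = 15.4400
Denominator Σ(y_t−ȳ)² = 52.0200
r_1 = 15.4400 / 52.0200 = 0.297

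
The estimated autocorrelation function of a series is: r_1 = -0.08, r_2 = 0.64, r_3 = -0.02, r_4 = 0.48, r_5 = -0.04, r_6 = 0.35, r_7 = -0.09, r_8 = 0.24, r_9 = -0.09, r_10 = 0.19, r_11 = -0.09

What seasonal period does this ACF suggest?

The largest autocorrelation is r_2 = 0.64, with weaker echoes at lags 4 (0.48), 6 (0.35), 8 (0.24) and 10 (0.19); the remaining lags stay at or below -0.02.
The dominant spike at lag 2 indicates a seasonal period of 2.

2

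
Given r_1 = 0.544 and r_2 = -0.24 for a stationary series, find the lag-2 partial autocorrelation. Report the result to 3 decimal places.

-0.761

φ_{22} = (r_2 − r_1²) / (1 − r_1²)
r_1² = (0.544)² = 0.295936
Numerator = -0.24 − 0.2959 = -0.5359; denominator = 1 − 0.2959 = 0.7041
φ_{22} = -0.5359 / 0.7041 = -0.761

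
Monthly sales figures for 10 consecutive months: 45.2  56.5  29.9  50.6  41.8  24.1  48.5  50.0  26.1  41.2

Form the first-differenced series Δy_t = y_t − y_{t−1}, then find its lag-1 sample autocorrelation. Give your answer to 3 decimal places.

-0.552

First differences Δy: 11.3, -26.6, 20.7, -8.8, -17.7, 24.4, 1.5, -23.9, 15.1
Mean of differences = -0.4444
Numerator Σ(Δy_t−Δȳ)(Δy_{t+1}−Δȳ) = -1683.3286
Denominator Σ(Δy_t−Δȳ)² = 3049.5222
r_1(Δy) = -1683.3286 / 3049.5222 = -0.552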